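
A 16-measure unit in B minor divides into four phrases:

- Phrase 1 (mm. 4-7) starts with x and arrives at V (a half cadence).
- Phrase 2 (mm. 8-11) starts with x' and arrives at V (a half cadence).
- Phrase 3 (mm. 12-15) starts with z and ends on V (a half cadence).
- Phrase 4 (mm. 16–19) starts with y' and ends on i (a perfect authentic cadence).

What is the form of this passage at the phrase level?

Four phrases in two halves: the first half (mm. 4–11) ends with a half cadence, the second (mm. 12–19) with a perfect authentic cadence — a large antecedent–consequent pair, i.e. a double period.
Phrase 3 begins with different material from phrase 1, making it contrasting.

contrasting double period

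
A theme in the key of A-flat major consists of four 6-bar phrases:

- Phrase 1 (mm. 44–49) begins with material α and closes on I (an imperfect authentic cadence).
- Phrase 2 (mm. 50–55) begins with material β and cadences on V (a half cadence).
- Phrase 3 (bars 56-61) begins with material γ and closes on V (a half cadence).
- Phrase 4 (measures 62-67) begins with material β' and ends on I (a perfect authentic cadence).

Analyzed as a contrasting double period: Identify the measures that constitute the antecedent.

measures 44–55

In a double period the four phrases pair into a large antecedent (phrases 1–2, ending half cadence) and a large consequent (phrases 3–4, ending perfect authentic cadence). The antecedent spans measures 44-55.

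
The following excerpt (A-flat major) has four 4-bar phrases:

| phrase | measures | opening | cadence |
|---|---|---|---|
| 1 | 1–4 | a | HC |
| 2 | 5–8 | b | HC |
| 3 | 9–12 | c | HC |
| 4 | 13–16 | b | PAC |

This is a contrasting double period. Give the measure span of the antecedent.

measures 1–8

In a double period the first pair of phrases (ending half cadence) is the large antecedent and the second pair (ending perfect authentic cadence) is the large consequent; the antecedent is measures 1–8.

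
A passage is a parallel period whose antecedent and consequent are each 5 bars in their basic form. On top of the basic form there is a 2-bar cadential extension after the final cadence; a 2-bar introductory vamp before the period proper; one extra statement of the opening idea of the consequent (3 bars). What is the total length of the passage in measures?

17 measures

Basic parallel period: 5 + 5 = 10 bars.
10 (basic form) + 2 (cadential extension) + 2 (introduction) + 3 (extra statement) = 17.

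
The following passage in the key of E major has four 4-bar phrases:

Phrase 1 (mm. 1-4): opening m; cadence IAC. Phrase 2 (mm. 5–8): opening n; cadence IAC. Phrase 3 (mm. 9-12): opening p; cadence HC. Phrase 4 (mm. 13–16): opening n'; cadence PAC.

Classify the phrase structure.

Four phrases in two halves: the first half (measures 1–8) ends with an imperfect authentic cadence, the second (measures 9–16) with a perfect authentic cadence — a large antecedent–consequent pair, i.e. a double period.
Phrase 3 begins with different material from phrase 1, making it contrasting.

contrasting double period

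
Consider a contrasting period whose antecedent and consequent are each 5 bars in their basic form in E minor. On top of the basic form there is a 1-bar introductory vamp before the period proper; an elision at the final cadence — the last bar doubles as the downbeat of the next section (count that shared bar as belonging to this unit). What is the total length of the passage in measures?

11 measures

Basic contrasting period: 5 + 5 = 10 bars.
10 (basic form) + 1 (introduction) = 11.
The elision shares a bar with the next section but does not change this unit's count.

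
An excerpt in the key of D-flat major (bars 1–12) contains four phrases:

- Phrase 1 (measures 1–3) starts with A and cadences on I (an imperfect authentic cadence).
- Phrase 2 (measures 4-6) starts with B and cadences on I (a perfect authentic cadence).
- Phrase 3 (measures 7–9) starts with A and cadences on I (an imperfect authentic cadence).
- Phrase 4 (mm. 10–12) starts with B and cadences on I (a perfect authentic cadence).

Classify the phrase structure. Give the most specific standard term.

The cadence pattern IAC–PAC–IAC–PAC is weak–strong twice, and phrases 3–4 restate phrases 1–2: a period heard twice, not a double period (which would end weakly at phrase 2).

repeated period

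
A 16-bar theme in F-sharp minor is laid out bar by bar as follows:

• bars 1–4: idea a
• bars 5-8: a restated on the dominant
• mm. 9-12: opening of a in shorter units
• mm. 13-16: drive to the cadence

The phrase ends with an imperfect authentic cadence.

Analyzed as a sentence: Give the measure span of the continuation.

After the presentation (mm. 1–8), the continuation covers the fragmentation through the cadence: measures 9–16.

measures 9–16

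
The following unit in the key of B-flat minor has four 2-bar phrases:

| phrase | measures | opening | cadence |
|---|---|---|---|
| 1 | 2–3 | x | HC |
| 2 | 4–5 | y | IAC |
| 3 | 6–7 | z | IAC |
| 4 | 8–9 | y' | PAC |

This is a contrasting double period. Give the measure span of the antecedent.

measures 2–5

In a double period the first pair of phrases (ending imperfect authentic cadence) is the large antecedent and the second pair (ending perfect authentic cadence) is the large consequent; the antecedent is measures 2–5.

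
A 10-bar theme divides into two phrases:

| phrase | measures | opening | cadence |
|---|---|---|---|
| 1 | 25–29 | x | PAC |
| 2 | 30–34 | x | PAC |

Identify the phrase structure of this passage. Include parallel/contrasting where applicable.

Both phrases have the same opening (x) and the same cadence (perfect authentic cadence): the second is a restatement, not a consequent, so this is a repeated phrase rather than a period.

repeated phrase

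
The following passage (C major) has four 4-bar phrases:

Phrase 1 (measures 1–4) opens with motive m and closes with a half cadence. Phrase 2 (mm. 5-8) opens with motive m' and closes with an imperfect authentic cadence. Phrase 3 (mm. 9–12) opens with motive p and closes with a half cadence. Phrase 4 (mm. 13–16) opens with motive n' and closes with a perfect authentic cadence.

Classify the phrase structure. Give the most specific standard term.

contrasting double period

Four phrases in two halves: the first half (mm. 1–8) ends with an imperfect authentic cadence, the second (mm. 9–16) with a perfect authentic cadence — a large antecedent–consequent pair, i.e. a double period.
Phrase 3 begins with different material from phrase 1, making it contrasting.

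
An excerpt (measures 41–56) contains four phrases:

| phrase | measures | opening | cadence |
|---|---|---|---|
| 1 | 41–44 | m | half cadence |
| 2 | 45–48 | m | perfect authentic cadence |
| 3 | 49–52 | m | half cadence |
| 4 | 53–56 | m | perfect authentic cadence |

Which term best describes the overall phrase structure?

The cadence pattern HC–PAC–HC–PAC is weak–strong twice, and phrases 3–4 restate phrases 1–2: a period heard twice, not a double period (which would end weakly at phrase 2).

repeated period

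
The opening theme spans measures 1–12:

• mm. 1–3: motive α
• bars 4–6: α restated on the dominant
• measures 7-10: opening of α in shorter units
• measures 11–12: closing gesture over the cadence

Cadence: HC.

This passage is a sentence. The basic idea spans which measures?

The presentation of a sentence is the basic idea (mm. 1-3) plus its repetition (mm. 4–6); the basic idea is therefore measures 1-3.

measures 1–3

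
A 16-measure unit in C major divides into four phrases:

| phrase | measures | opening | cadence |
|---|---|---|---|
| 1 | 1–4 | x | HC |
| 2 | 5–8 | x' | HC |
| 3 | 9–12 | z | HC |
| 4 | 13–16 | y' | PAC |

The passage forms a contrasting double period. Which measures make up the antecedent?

In a double period the first pair of phrases (ending half cadence) is the large antecedent and the second pair (ending perfect authentic cadence) is the large consequent; the antecedent is measures 1–8.

measures 1–8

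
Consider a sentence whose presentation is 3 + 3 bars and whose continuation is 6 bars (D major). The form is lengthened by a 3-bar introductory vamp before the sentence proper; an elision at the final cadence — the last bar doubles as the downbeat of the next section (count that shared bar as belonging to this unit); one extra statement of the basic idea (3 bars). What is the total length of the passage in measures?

18 measures

Basic sentence: 3 + 3 + 6 = 12 bars.
12 (basic form) + 3 (introduction) + 3 (extra statement) = 18.
The elision shares a bar with the next section but does not change this unit's count.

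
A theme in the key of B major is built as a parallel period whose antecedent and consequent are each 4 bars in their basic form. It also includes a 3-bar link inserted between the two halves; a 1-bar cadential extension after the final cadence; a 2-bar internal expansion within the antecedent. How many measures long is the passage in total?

14 measures

Basic parallel period: 4 + 4 = 8 bars.
8 (basic form) + 3 (link) + 1 (cadential extension) + 2 (internal expansion) = 14.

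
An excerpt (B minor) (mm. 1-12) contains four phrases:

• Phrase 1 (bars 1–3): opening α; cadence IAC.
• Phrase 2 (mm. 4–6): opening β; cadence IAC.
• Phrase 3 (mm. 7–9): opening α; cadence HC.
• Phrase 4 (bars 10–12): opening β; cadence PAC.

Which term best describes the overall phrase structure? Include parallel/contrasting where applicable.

Four phrases in two halves: the first half (mm. 1-6) ends with an imperfect authentic cadence, the second (measures 7–12) with a perfect authentic cadence — a large antecedent–consequent pair, i.e. a double period.
Phrase 3 begins with the same material as phrase 1, making it parallel.

parallel double period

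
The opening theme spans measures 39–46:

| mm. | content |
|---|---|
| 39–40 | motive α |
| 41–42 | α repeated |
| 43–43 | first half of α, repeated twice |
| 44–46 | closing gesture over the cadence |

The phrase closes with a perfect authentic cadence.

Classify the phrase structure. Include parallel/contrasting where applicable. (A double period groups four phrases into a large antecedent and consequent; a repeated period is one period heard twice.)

sentence

Basic idea (measures 39-40) + its repetition (bars 41–42) form the presentation; fragmentation and cadence (bars 43–46) form the continuation — the 8-bar whole is a sentence.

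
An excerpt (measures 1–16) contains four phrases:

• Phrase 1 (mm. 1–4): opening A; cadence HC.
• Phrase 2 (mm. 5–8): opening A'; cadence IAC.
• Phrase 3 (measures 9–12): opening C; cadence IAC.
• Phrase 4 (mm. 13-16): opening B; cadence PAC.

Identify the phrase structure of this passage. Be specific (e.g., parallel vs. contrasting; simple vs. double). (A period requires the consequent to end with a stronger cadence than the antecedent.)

Four phrases in two halves: the first half (measures 1-8) ends with an imperfect authentic cadence, the second (measures 9-16) with a perfect authentic cadence — a large antecedent–consequent pair, i.e. a double period.
Phrase 3 begins with different material from phrase 1, making it contrasting.

contrasting double period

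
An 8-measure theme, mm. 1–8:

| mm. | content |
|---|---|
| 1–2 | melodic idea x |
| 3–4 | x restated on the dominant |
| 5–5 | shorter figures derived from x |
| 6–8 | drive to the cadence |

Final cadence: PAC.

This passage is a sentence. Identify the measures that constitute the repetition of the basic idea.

The presentation of a sentence is the basic idea (mm. 1-2) plus its repetition (measures 3-4); the repetition of the basic idea is therefore bars 3–4.

measures 3–4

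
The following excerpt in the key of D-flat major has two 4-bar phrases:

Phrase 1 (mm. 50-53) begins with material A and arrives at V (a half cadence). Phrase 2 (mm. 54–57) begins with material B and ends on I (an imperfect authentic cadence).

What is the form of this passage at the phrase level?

Phrase 1 ends with a half cadence (weaker) and phrase 2 with an imperfect authentic cadence (stronger): antecedent + consequent = a period.
The two phrases open with different material (A / B), so the period is contrasting.

contrasting period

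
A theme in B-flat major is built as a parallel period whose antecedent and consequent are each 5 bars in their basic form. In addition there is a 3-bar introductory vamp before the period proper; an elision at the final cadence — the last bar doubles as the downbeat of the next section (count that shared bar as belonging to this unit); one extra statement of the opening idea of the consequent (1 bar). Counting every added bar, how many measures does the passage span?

14 measures

Basic parallel period: 5 + 5 = 10 bars.
10 (basic form) + 3 (introduction) + 1 (extra statement) = 14.
The elision shares a bar with the next section but does not change this unit's count.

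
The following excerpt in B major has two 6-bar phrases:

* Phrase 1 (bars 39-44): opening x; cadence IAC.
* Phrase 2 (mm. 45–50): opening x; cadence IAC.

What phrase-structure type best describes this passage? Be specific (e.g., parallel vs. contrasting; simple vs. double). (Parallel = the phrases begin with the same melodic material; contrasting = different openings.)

Both phrases have the same opening (x) and the same cadence (imperfect authentic cadence): the second is a restatement, not a consequent, so this is a repeated phrase rather than a period.

repeated phrase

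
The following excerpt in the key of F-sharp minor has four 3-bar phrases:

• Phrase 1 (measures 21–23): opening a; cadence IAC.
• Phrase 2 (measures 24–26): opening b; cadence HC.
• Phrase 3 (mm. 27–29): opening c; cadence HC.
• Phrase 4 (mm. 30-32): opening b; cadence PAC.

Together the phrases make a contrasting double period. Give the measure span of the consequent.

In a double period the first pair of phrases (ending half cadence) is the large antecedent and the second pair (ending perfect authentic cadence) is the large consequent; the consequent is measures 27–32.

measures 27–32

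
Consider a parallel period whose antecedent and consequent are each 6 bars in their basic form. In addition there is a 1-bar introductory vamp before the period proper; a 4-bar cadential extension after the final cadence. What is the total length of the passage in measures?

17 measures

Basic parallel period: 6 + 6 = 12 bars.
12 (basic form) + 1 (introduction) + 4 (cadential extension) = 17.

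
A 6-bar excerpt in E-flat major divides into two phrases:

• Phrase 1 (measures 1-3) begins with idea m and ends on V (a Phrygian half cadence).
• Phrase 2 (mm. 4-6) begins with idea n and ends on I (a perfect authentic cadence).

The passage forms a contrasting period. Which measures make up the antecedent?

measures 1–3

The antecedent is the phrase ending with the weaker cadence (Phrygian half cadence, phrase 1) and the consequent the one ending more conclusively (perfect authentic cadence, phrase 2); the antecedent is mm. 1-3.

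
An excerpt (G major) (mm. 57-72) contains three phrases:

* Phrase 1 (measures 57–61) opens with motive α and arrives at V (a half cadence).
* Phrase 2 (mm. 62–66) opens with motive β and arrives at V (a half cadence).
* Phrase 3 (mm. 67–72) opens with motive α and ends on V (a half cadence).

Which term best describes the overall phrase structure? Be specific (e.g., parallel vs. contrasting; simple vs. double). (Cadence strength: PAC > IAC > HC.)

The final phrase closes with a half cadence, which is not stronger than the preceding half cadence; the 3 phrases lack an overall antecedent–consequent design and so form a phrase group.

phrase group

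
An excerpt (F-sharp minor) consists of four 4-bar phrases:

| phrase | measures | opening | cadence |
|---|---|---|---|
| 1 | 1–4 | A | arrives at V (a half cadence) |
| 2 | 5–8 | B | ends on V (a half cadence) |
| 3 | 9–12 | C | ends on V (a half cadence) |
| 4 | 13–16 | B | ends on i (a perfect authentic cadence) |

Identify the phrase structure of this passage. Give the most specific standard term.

Four phrases in two halves: the first half (measures 1–8) ends with a half cadence, the second (bars 9–16) with a perfect authentic cadence — a large antecedent–consequent pair, i.e. a double period.
Phrase 3 begins with different material from phrase 1, making it contrasting.

contrasting double period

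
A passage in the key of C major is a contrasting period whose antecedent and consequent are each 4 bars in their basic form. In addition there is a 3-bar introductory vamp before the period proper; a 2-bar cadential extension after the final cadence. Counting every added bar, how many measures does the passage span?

13 measures

Basic contrasting period: 4 + 4 = 8 bars.
8 (basic form) + 3 (introduction) + 2 (cadential extension) = 13.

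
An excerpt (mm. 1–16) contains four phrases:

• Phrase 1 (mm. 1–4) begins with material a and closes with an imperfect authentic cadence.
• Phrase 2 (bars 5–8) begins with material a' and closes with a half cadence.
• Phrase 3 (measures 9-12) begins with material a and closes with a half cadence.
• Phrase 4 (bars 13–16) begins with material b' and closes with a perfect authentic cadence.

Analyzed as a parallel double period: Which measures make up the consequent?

In a double period the four phrases pair into a large antecedent (phrases 1–2, ending half cadence) and a large consequent (phrases 3–4, ending perfect authentic cadence). The consequent spans mm. 9–16.

measures 9–16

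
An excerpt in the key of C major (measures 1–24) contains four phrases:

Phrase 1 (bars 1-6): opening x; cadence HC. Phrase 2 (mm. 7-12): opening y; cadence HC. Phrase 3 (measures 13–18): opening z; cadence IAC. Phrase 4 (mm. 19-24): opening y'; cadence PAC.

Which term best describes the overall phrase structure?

contrasting double period

Four phrases in two halves: the first half (mm. 1-12) ends with a half cadence, the second (bars 13–24) with a perfect authentic cadence — a large antecedent–consequent pair, i.e. a double period.
Phrase 3 begins with different material from phrase 1, making it contrasting.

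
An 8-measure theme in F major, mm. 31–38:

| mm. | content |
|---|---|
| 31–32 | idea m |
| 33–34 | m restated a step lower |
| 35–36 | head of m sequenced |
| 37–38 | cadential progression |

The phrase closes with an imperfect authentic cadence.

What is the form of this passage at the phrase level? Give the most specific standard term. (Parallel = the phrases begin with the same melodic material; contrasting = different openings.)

sentence

Basic idea (mm. 31–32) + its repetition (bars 33–34) form the presentation; fragmentation and cadence (mm. 35-38) form the continuation — the 8-bar whole is a sentence.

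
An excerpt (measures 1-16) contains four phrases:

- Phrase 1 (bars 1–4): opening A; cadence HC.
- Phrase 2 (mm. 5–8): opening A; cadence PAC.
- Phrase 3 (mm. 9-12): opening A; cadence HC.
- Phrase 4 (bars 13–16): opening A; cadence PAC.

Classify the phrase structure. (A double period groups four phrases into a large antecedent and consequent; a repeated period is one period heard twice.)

The cadence pattern HC–PAC–HC–PAC is weak–strong twice, and phrases 3–4 restate phrases 1–2: a period heard twice, not a double period (which would end weakly at phrase 2).

repeated period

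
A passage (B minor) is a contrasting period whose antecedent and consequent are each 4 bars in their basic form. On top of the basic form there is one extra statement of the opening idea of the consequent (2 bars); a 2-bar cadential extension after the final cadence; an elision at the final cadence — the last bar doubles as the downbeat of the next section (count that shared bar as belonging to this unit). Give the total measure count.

Basic contrasting period: 4 + 4 = 8 bars.
8 (basic form) + 2 (extra statement) + 2 (cadential extension) = 12.
The elision shares a bar with the next section but does not change this unit's count.

12 measures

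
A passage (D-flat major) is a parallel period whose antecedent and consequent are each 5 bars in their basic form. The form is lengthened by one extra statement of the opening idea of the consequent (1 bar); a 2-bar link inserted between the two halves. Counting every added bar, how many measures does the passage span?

Basic parallel period: 5 + 5 = 10 bars.
10 (basic form) + 1 (extra statement) + 2 (link) = 13.

13 measures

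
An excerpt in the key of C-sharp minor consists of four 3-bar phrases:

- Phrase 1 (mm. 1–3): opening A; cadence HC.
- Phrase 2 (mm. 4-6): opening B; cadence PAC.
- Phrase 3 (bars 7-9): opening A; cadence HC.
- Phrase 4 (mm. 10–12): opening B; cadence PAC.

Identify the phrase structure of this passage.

The cadence pattern HC–PAC–HC–PAC is weak–strong twice, and phrases 3–4 restate phrases 1–2: a period heard twice, not a double period (which would end weakly at phrase 2).

repeated period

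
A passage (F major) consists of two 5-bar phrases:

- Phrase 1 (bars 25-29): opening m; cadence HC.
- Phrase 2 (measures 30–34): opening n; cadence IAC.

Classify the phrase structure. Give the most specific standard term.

contrasting period

Phrase 1 ends with a half cadence (weaker) and phrase 2 with an imperfect authentic cadence (stronger): antecedent + consequent = a period.
The two phrases open with different material (m / n), so the period is contrasting.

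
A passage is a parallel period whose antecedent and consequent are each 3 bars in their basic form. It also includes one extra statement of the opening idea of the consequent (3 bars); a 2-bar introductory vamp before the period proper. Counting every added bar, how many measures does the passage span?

Basic parallel period: 3 + 3 = 6 bars.
6 (basic form) + 3 (extra statement) + 2 (introduction) = 11.

11 measures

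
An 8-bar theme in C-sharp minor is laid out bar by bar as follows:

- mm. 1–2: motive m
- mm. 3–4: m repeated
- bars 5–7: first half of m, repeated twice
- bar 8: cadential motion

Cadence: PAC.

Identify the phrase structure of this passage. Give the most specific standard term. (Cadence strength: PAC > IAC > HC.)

Basic idea (mm. 1–2) + its repetition (measures 3–4) form the presentation; fragmentation and cadence (bars 5-8) form the continuation — the 8-bar whole is a sentence.

sentence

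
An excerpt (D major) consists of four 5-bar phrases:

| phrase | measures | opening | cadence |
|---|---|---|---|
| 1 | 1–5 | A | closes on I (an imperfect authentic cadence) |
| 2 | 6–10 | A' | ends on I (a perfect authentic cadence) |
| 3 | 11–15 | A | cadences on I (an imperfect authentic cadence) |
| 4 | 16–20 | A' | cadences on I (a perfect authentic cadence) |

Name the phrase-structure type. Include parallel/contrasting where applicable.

The cadence pattern IAC–PAC–IAC–PAC is weak–strong twice, and phrases 3–4 restate phrases 1–2: a period heard twice, not a double period (which would end weakly at phrase 2).

repeated period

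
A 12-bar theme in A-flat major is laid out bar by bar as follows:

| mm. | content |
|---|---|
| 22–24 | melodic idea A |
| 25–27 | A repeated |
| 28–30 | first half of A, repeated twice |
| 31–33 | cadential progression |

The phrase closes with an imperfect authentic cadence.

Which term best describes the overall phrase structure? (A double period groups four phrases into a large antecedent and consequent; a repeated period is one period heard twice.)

sentence

Basic idea (measures 22–24) + its repetition (measures 25–27) form the presentation; fragmentation and cadence (mm. 28–33) form the continuation — the 12-bar whole is a sentence.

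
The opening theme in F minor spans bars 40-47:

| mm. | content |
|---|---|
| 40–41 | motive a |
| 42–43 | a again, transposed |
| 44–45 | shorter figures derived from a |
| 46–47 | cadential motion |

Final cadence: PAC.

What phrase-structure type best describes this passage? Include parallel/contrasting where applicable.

sentence

Basic idea (mm. 40–41) + its repetition (bars 42-43) form the presentation; fragmentation and cadence (mm. 44–47) form the continuation — the 8-bar whole is a sentence.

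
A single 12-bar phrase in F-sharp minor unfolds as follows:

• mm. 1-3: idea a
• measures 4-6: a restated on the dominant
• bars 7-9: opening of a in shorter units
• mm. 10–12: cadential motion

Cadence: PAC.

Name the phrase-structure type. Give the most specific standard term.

sentence

Basic idea (mm. 1–3) + its repetition (measures 4–6) form the presentation; fragmentation and cadence (mm. 7-12) form the continuation — the 12-bar whole is a sentence.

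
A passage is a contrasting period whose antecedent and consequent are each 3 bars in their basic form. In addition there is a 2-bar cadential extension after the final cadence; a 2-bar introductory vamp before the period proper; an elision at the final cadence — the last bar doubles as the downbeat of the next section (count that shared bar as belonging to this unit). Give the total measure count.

10 measures

Basic contrasting period: 3 + 3 = 6 bars.
6 (basic form) + 2 (cadential extension) + 2 (introduction) = 10.
The elision shares a bar with the next section but does not change this unit's count.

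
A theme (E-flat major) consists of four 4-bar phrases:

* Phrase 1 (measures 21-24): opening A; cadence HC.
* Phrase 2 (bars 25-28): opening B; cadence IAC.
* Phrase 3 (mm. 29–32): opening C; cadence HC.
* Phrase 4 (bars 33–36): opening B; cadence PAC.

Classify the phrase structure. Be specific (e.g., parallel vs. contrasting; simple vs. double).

contrasting double period

Four phrases in two halves: the first half (mm. 21-28) ends with an imperfect authentic cadence, the second (mm. 29–36) with a perfect authentic cadence — a large antecedent–consequent pair, i.e. a double period.
Phrase 3 begins with different material from phrase 1, making it contrasting.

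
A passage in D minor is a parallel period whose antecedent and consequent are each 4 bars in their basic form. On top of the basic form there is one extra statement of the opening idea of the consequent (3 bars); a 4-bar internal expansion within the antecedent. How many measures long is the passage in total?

15 measures

Basic parallel period: 4 + 4 = 8 bars.
8 (basic form) + 3 (extra statement) + 4 (internal expansion) = 15.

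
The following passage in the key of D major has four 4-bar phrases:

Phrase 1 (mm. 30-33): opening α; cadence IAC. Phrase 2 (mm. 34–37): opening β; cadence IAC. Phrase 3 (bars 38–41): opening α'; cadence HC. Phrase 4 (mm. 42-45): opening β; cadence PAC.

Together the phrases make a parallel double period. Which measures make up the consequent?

In a double period the first pair of phrases (ending imperfect authentic cadence) is the large antecedent and the second pair (ending perfect authentic cadence) is the large consequent; the consequent is measures 38–45.

measures 38–45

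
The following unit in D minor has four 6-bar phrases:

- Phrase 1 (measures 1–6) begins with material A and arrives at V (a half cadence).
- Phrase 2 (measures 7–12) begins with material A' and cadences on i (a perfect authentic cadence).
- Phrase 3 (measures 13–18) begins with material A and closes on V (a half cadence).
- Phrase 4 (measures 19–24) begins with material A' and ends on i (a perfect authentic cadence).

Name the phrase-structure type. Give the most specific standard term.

repeated period

The cadence pattern HC–PAC–HC–PAC is weak–strong twice, and phrases 3–4 restate phrases 1–2: a period heard twice, not a double period (which would end weakly at phrase 2).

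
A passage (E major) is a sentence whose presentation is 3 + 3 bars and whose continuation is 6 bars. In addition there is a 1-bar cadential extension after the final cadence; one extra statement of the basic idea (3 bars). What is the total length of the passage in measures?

Basic sentence: 3 + 3 + 6 = 12 bars.
12 (basic form) + 1 (cadential extension) + 3 (extra statement) = 16.

16 measures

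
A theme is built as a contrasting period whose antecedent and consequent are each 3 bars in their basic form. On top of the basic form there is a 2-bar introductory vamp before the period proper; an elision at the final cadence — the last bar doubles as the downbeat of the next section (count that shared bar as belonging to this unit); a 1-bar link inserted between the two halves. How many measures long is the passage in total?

Basic contrasting period: 3 + 3 = 6 bars.
6 (basic form) + 2 (introduction) + 1 (link) = 9.
The elision shares a bar with the next section but does not change this unit's count.

9 measures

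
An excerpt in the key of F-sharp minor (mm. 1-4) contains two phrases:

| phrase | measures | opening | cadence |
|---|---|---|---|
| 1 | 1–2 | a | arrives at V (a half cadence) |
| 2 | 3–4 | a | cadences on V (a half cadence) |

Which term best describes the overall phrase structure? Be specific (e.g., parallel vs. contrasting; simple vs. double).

Both phrases have the same opening (a) and the same cadence (half cadence): the second is a restatement, not a consequent, so this is a repeated phrase rather than a period.

repeated phrase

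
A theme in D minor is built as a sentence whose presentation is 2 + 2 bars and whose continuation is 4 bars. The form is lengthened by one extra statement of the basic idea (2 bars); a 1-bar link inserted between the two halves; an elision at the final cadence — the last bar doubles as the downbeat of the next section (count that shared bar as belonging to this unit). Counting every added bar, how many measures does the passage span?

Basic sentence: 2 + 2 + 4 = 8 bars.
8 (basic form) + 2 (extra statement) + 1 (link) = 11.
The elision shares a bar with the next section but does not change this unit's count.

11 measures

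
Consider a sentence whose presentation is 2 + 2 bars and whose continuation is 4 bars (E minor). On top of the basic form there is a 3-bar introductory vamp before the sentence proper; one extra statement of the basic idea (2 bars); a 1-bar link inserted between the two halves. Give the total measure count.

14 measures

Basic sentence: 2 + 2 + 4 = 8 bars.
8 (basic form) + 3 (introduction) + 2 (extra statement) + 1 (link) = 14.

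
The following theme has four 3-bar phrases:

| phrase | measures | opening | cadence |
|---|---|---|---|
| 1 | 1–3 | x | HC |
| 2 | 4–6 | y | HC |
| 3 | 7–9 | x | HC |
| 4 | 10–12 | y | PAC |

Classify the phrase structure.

parallel double period

Four phrases in two halves: the first half (mm. 1–6) ends with a half cadence, the second (mm. 7-12) with a perfect authentic cadence — a large antecedent–consequent pair, i.e. a double period.
Phrase 3 begins with the same material as phrase 1, making it parallel.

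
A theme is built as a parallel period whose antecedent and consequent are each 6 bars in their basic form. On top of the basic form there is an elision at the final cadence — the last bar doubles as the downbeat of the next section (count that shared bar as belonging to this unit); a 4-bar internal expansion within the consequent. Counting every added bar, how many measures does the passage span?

16 measures

Basic parallel period: 6 + 6 = 12 bars.
12 (basic form) + 4 (internal expansion) = 16.
The elision shares a bar with the next section but does not change this unit's count.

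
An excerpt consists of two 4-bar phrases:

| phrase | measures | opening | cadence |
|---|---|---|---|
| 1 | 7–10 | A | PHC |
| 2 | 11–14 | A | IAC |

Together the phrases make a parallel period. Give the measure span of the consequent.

measures 11–14

The phrase ending with the weaker cadence (Phrygian half cadence) is the antecedent; the one ending more conclusively (imperfect authentic cadence) is the consequent. The consequent is measures 11–14.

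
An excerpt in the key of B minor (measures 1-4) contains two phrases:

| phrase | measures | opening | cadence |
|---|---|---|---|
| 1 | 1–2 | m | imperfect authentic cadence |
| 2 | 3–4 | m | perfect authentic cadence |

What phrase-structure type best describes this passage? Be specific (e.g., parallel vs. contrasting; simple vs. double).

parallel period

Phrase 1 ends with an imperfect authentic cadence (weaker) and phrase 2 with a perfect authentic cadence (stronger): antecedent + consequent = a period.
The two phrases open with the same material (m / m), so the period is parallel.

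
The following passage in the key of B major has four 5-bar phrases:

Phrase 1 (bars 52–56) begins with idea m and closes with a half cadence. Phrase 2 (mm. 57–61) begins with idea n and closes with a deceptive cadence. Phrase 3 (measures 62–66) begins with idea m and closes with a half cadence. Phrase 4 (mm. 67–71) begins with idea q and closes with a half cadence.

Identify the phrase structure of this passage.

Phrase 4 ends with a half cadence, no stronger than phrase 2's deceptive cadence, so the four phrases do not form a double period; nor do phrases 3–4 duplicate 1–2, so it is not a repeated period. With no phrase reaching a conclusive cadence, the passage is a phrase group.

phrase group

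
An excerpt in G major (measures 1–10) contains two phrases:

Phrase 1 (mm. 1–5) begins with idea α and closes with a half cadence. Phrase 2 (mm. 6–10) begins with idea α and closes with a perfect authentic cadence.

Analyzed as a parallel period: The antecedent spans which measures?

The antecedent is the phrase ending with the weaker cadence (half cadence, phrase 1) and the consequent the one ending more conclusively (perfect authentic cadence, phrase 2); the antecedent is measures 1–5.

measures 1–5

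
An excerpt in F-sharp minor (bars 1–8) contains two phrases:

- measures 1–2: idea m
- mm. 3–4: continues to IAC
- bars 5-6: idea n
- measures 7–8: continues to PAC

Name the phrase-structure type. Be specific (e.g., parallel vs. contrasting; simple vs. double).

Phrase 1 ends with an imperfect authentic cadence (weaker) and phrase 2 with a perfect authentic cadence (stronger): antecedent + consequent = a period.
The two phrases open with different material (m / n), so the period is contrasting.

contrasting period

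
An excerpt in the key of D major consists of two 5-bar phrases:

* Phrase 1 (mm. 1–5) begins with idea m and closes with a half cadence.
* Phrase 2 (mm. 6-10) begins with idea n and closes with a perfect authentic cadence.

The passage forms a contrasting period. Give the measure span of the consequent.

measures 6–10

The phrase ending with the weaker cadence (half cadence) is the antecedent; the one ending more conclusively (perfect authentic cadence) is the consequent. The consequent is measures 6–10.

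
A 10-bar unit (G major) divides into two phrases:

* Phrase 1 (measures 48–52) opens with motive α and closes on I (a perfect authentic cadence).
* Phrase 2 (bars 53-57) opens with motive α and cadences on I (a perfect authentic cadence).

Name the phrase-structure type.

repeated phrase

Both phrases have the same opening (α) and the same cadence (perfect authentic cadence): the second is a restatement, not a consequent, so this is a repeated phrase rather than a period.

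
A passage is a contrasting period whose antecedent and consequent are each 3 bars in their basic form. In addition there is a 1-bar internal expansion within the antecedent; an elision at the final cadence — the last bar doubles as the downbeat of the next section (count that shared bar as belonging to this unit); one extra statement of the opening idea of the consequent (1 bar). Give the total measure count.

8 measures

Basic contrasting period: 3 + 3 = 6 bars.
6 (basic form) + 1 (internal expansion) + 1 (extra statement) = 8.
The elision shares a bar with the next section but does not change this unit's count.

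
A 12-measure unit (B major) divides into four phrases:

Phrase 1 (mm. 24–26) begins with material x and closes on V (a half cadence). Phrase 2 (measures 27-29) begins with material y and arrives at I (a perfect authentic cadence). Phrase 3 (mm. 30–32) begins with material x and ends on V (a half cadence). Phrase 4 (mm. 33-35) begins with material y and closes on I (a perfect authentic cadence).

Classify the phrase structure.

repeated period

The cadence pattern HC–PAC–HC–PAC is weak–strong twice, and phrases 3–4 restate phrases 1–2: a period heard twice, not a double period (which would end weakly at phrase 2).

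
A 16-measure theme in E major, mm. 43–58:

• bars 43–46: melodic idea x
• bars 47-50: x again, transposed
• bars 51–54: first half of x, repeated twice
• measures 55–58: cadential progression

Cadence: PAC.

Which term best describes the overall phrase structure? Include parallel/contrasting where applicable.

sentence

Basic idea (mm. 43–46) + its repetition (mm. 47-50) form the presentation; fragmentation and cadence (bars 51–58) form the continuation — the 16-bar whole is a sentence.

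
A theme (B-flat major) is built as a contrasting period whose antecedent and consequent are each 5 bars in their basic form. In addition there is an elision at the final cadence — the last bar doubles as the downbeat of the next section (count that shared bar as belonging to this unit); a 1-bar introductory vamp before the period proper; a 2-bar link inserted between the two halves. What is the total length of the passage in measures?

13 measures

Basic contrasting period: 5 + 5 = 10 bars.
10 (basic form) + 1 (introduction) + 2 (link) = 13.
The elision shares a bar with the next section but does not change this unit's count.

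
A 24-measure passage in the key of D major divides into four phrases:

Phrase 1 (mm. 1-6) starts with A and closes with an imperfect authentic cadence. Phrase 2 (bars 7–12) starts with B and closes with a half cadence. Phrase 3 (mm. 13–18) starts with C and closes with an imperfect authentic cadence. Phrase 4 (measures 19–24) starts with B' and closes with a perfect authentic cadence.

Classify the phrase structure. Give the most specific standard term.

Four phrases in two halves: the first half (bars 1-12) ends with a half cadence, the second (mm. 13–24) with a perfect authentic cadence — a large antecedent–consequent pair, i.e. a double period.
Phrase 3 begins with different material from phrase 1, making it contrasting.

contrasting double period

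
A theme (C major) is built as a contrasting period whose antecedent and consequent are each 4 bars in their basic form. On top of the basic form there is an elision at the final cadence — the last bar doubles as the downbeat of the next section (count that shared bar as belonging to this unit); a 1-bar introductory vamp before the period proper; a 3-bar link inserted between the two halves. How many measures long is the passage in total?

Basic contrasting period: 4 + 4 = 8 bars.
8 (basic form) + 1 (introduction) + 3 (link) = 12.
The elision shares a bar with the next section but does not change this unit's count.

12 measures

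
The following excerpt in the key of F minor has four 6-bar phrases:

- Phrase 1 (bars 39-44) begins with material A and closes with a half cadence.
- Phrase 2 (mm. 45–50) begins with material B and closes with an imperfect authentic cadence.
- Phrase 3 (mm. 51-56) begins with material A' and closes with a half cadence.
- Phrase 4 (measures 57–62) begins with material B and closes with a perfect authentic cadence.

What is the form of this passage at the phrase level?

Four phrases in two halves: the first half (measures 39–50) ends with an imperfect authentic cadence, the second (measures 51–62) with a perfect authentic cadence — a large antecedent–consequent pair, i.e. a double period.
Phrase 3 begins with the same material as phrase 1, making it parallel.

parallel double period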